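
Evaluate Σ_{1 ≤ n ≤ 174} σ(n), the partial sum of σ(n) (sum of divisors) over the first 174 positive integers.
Σ_{n ≤ 174} σ(n) = 24964

Compute σ(n) for each 1 ≤ n ≤ 174: σ(1) = 1, σ(2) = 3, σ(3) = 4, σ(4) = 7, σ(5) = 6, σ(6) = 12, σ(7) = 8, σ(8) = 15, σ(9) = 13, σ(10) = 18, σ(11) = 12, σ(12) = 28, σ(13) = 14, σ(14) = 24, σ(15) = 24, σ(16) = 31, σ(17) = 18, σ(18) = 39, σ(19) = 20, σ(20) = 42, σ(21) = 32, σ(22) = 36, σ(23) = 24, σ(24) = 60, σ(25) = 31, σ(26) = 42, σ(27) = 40, σ(28) = 56, σ(29) = 30, σ(30) = 72, σ(31) = 32, σ(32) = 63, σ(33) = 48, σ(34) = 54, σ(35) = 48, σ(36) = 91, σ(37) = 38, σ(38) = 60, σ(39) = 56, σ(40) = 90, σ(41) = 42, σ(42) = 96, σ(43) = 44, σ(44) = 84, σ(45) = 78, σ(46) = 72, σ(47) = 48, σ(48) = 124, σ(49) = 57, σ(50) = 93, σ(51) = 72, σ(52) = 98, σ(53) = 54, σ(54) = 120, σ(55) = 72, σ(56) = 120, σ(57) = 80, σ(58) = 90, σ(59) = 60, σ(60) = 168, σ(61) = 62, σ(62) = 96, σ(63) = 104, σ(64) = 127, σ(65) = 84, σ(66) = 144, σ(67) = 68, σ(68) = 126, σ(69) = 96, σ(70) = 144, σ(71) = 72, σ(72) = 195, σ(73) = 74, σ(74) = 114, σ(75) = 124, σ(76) = 140, σ(77) = 96, σ(78) = 168, σ(79) = 80, σ(80) = 186, σ(81) = 121, σ(82) = 126, σ(83) = 84, σ(84) = 224, σ(85) = 108, σ(86) = 132, σ(87) = 120, σ(88) = 180, σ(89) = 90, σ(90) = 234, σ(91) = 112, σ(92) = 168, σ(93) = 128, σ(94) = 144, σ(95) = 120, σ(96) = 252, σ(97) = 98, σ(98) = 171, σ(99) = 156, σ(100) = 217, σ(101) = 102, σ(102) = 216, σ(103) = 104, σ(104) = 210, σ(105) = 192, σ(106) = 162, σ(107) = 108, σ(108) = 280, σ(109) = 110, σ(110) = 216, σ(111) = 152, σ(112) = 248, σ(113) = 114, σ(114) = 240, σ(115) = 144, σ(116) = 210, σ(117) = 182, σ(118) = 180, σ(119) = 144, σ(120) = 360, σ(121) = 133, σ(122) = 186, σ(123) = 168, σ(124) = 224, σ(125) = 156, σ(126) = 312, σ(127) = 128, σ(128) = 255, σ(129) = 176, σ(130) = 252, σ(131) = 132, σ(132) = 336, σ(133) = 160, σ(134) = 204, σ(135) = 240, σ(136) = 270, σ(137) = 138, σ(138) = 288, σ(139) = 140, σ(140) = 336, σ(141) = 192, σ(142) = 216, σ(143) = 168, σ(144) = 403, σ(145) = 180, σ(146) = 222, σ(147) = 228, σ(148) = 266, σ(149) = 150, σ(150) = 372, σ(151) = 152, σ(152) = 300, σ(153) = 234, σ(154) = 288, σ(155) = 192, σ(156) = 392, σ(157) = 158, σ(158) = 240, σ(159) = 216, σ(160) = 378, σ(161) = 192, σ(162) = 363, σ(163) = 164, σ(164) = 294, σ(165) = 288, σ(166) = 252, σ(167) = 168, σ(168) = 480, σ(169) = 183, σ(170) = 324, σ(171) = 260, σ(172) = 308, σ(173) = 174, σ(174) = 360. Summing all 174 values: 24964. (Average order: Σ_{n ≤ x} σ(n) ~ (π²/12) x². For x = 174, (π²/12)·174² ≈ 24901.01.)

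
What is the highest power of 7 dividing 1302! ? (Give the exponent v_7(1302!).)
v_7(1302!) = 215

Legendre's formula: v_p(n!) = Σ_{k ≥ 1} ⌊n / p^k⌋. For p = 7, n = 1302, the terms are:
  ⌊1302/7^1⌋ = ⌊1302/7⌋ = 186
  ⌊1302/7^2⌋ = ⌊1302/49⌋ = 26
  ⌊1302/7^3⌋ = ⌊1302/343⌋ = 3
(the next term ⌊1302/7^4⌋ = 0, terminating the sum). Summing: v_7(1302!) = 186 + 26 + 3 = 215.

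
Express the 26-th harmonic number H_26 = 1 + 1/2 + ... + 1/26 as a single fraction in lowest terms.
H_26 = 34395742267/8923714800

Direct summation: H_26 = 1 + 1/2 + ... + 1/26. The least common denominator is lcm(1, ..., 26) = 26771144400; over this denominator the numerator is 26771144400 + 13385572200 + 8923714800 + 6692786100 + 5354228880 + 4461857400 + 3824449200 + 3346393050 + 2974571600 + 2677114440 + 2433740400 + 2230928700 + 2059318800 + 1912224600 + 1784742960 + 1673196525 + 1574773200 + 1487285800 + 1409007600 + 1338557220 + 1274816400 + 1216870200 + 1163962800 + 1115464350 + 1070845776 + 1029659400 = 103187226801, so H_26 = 103187226801/26771144400; reducing by gcd(103187226801, 26771144400) = 3 gives 34395742267/8923714800 ≈ 3.85442. (The PNT-adjacent estimate ln(26) + γ ≈ 3.83531 matches within O(1/n).)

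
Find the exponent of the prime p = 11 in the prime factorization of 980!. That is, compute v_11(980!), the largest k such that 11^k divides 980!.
v_11(980!) = 97

Legendre's formula: v_p(n!) = Σ_{k ≥ 1} ⌊n / p^k⌋. For p = 11, n = 980, the terms are:
  ⌊980/11^1⌋ = ⌊980/11⌋ = 89
  ⌊980/11^2⌋ = ⌊980/121⌋ = 8
(the next term ⌊980/11^3⌋ = 0, terminating the sum). Summing: v_11(980!) = 89 + 8 = 97.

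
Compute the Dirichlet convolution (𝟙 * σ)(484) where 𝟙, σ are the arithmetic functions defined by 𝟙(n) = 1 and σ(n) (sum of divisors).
(𝟙 * σ)(484) = 1606

Divisors of 484: [1, 2, 4, 11, 22, 44, 121, 242, 484]. For each d | 484:
  d = 1: 𝟙(1) · σ(484/1) = 1 · 931 = 931
  d = 2: 𝟙(2) · σ(484/2) = 1 · 399 = 399
  d = 4: 𝟙(4) · σ(484/4) = 1 · 133 = 133
  d = 11: 𝟙(11) · σ(484/11) = 1 · 84 = 84
  d = 22: 𝟙(22) · σ(484/22) = 1 · 36 = 36
  d = 44: 𝟙(44) · σ(484/44) = 1 · 12 = 12
  d = 121: 𝟙(121) · σ(484/121) = 1 · 7 = 7
  d = 242: 𝟙(242) · σ(484/242) = 1 · 3 = 3
  d = 484: 𝟙(484) · σ(484/484) = 1 · 1 = 1
Summing: (𝟙 * σ)(484) = 931 + 399 + 133 + 84 + 36 + 12 + 7 + 3 + 1 = 1606.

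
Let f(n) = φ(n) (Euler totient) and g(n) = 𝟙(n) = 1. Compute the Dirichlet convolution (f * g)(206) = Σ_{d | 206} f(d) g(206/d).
(φ * 𝟙)(206) = 206

Divisors of 206: [1, 2, 103, 206]. For each d | 206:
  d = 1: φ(1) · 𝟙(206/1) = 1 · 1 = 1
  d = 2: φ(2) · 𝟙(206/2) = 1 · 1 = 1
  d = 103: φ(103) · 𝟙(206/103) = 102 · 1 = 102
  d = 206: φ(206) · 𝟙(206/206) = 102 · 1 = 102
Summing: (φ * 𝟙)(206) = 1 + 1 + 102 + 102 = 206.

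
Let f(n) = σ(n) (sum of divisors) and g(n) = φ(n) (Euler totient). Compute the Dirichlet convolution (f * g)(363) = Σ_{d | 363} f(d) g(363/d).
(σ * φ)(363) = 2178

Divisors of 363: [1, 3, 11, 33, 121, 363]. For each d | 363:
  d = 1: σ(1) · φ(363/1) = 1 · 220 = 220
  d = 3: σ(3) · φ(363/3) = 4 · 110 = 440
  d = 11: σ(11) · φ(363/11) = 12 · 20 = 240
  d = 33: σ(33) · φ(363/33) = 48 · 10 = 480
  d = 121: σ(121) · φ(363/121) = 133 · 2 = 266
  d = 363: σ(363) · φ(363/363) = 532 · 1 = 532
Summing: (σ * φ)(363) = 220 + 440 + 240 + 480 + 266 + 532 = 2178.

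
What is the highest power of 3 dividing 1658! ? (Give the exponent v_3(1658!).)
v_3(1658!) = 825

Legendre's formula: v_p(n!) = Σ_{k ≥ 1} ⌊n / p^k⌋. For p = 3, n = 1658, the terms are:
  ⌊1658/3^1⌋ = ⌊1658/3⌋ = 552
  ⌊1658/3^2⌋ = ⌊1658/9⌋ = 184
  ⌊1658/3^3⌋ = ⌊1658/27⌋ = 61
  ⌊1658/3^4⌋ = ⌊1658/81⌋ = 20
  ⌊1658/3^5⌋ = ⌊1658/243⌋ = 6
  ⌊1658/3^6⌋ = ⌊1658/729⌋ = 2
(the next term ⌊1658/3^7⌋ = 0, terminating the sum). Summing: v_3(1658!) = 552 + 184 + 61 + 20 + 6 + 2 = 825.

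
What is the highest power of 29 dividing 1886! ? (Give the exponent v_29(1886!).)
v_29(1886!) = 67

Legendre's formula: v_p(n!) = Σ_{k ≥ 1} ⌊n / p^k⌋. For p = 29, n = 1886, the terms are:
  ⌊1886/29^1⌋ = ⌊1886/29⌋ = 65
  ⌊1886/29^2⌋ = ⌊1886/841⌋ = 2
(the next term ⌊1886/29^3⌋ = 0, terminating the sum). Summing: v_29(1886!) = 65 + 2 = 67.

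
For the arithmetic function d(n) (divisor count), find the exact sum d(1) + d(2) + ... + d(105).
Σ_{n ≤ 105} d(n) = 510

Compute d(n) for each 1 ≤ n ≤ 105: d(1) = 1, d(2) = 2, d(3) = 2, d(4) = 3, d(5) = 2, d(6) = 4, d(7) = 2, d(8) = 4, d(9) = 3, d(10) = 4, d(11) = 2, d(12) = 6, d(13) = 2, d(14) = 4, d(15) = 4, d(16) = 5, d(17) = 2, d(18) = 6, d(19) = 2, d(20) = 6, d(21) = 4, d(22) = 4, d(23) = 2, d(24) = 8, d(25) = 3, d(26) = 4, d(27) = 4, d(28) = 6, d(29) = 2, d(30) = 8, d(31) = 2, d(32) = 6, d(33) = 4, d(34) = 4, d(35) = 4, d(36) = 9, d(37) = 2, d(38) = 4, d(39) = 4, d(40) = 8, d(41) = 2, d(42) = 8, d(43) = 2, d(44) = 6, d(45) = 6, d(46) = 4, d(47) = 2, d(48) = 10, d(49) = 3, d(50) = 6, d(51) = 4, d(52) = 6, d(53) = 2, d(54) = 8, d(55) = 4, d(56) = 8, d(57) = 4, d(58) = 4, d(59) = 2, d(60) = 12, d(61) = 2, d(62) = 4, d(63) = 6, d(64) = 7, d(65) = 4, d(66) = 8, d(67) = 2, d(68) = 6, d(69) = 4, d(70) = 8, d(71) = 2, d(72) = 12, d(73) = 2, d(74) = 4, d(75) = 6, d(76) = 6, d(77) = 4, d(78) = 8, d(79) = 2, d(80) = 10, d(81) = 5, d(82) = 4, d(83) = 2, d(84) = 12, d(85) = 4, d(86) = 4, d(87) = 4, d(88) = 8, d(89) = 2, d(90) = 12, d(91) = 4, d(92) = 6, d(93) = 4, d(94) = 4, d(95) = 4, d(96) = 12, d(97) = 2, d(98) = 6, d(99) = 6, d(100) = 9, d(101) = 2, d(102) = 8, d(103) = 2, d(104) = 8, d(105) = 8. Summing all 105 values: 510. (Dirichlet's divisor formula: Σ_{n ≤ x} d(n) = x ln(x) + (2γ − 1) x + O(√x). For x = 105, the asymptotic estimate is ≈ 504.88.)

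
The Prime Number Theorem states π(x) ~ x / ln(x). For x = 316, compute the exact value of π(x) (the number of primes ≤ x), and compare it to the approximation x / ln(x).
π(316) = 65;  x/ln(x) ≈ 54.90;  relative error ≈ 15.54%.

Directly count primes up to 316: π(316) = 65. The PNT approximation gives 316/ln(316) ≈ 316/5.75574 ≈ 54.90. Relative error (π(x) − x/ln(x)) / π(x) ≈ 15.54%; the approximation is known to undercount slightly (Li(x) is a better estimate).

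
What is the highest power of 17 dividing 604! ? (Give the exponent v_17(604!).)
v_17(604!) = 37

Legendre's formula: v_p(n!) = Σ_{k ≥ 1} ⌊n / p^k⌋. For p = 17, n = 604, the terms are:
  ⌊604/17^1⌋ = ⌊604/17⌋ = 35
  ⌊604/17^2⌋ = ⌊604/289⌋ = 2
(the next term ⌊604/17^3⌋ = 0, terminating the sum). Summing: v_17(604!) = 35 + 2 = 37.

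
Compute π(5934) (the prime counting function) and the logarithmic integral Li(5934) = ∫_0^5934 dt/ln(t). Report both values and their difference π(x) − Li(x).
π(5934) = 779;  Li(5934) ≈ 792.82;  π(x) − Li(x) ≈ -13.82.

Direct count of primes ≤ 5934 gives π(5934) = 779. Numerical evaluation of the logarithmic integral gives Li(5934) ≈ 792.82. The difference π(x) − Li(x) ≈ -13.82 is typically negative for small/moderate x (Li(x) overestimates), though Littlewood's theorem shows this sign changes infinitely often.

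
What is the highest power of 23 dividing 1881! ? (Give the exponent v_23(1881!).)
v_23(1881!) = 84

Legendre's formula: v_p(n!) = Σ_{k ≥ 1} ⌊n / p^k⌋. For p = 23, n = 1881, the terms are:
  ⌊1881/23^1⌋ = ⌊1881/23⌋ = 81
  ⌊1881/23^2⌋ = ⌊1881/529⌋ = 3
(the next term ⌊1881/23^3⌋ = 0, terminating the sum). Summing: v_23(1881!) = 81 + 3 = 84.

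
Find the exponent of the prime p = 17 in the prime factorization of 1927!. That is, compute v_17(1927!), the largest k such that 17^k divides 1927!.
v_17(1927!) = 119

Legendre's formula: v_p(n!) = Σ_{k ≥ 1} ⌊n / p^k⌋. For p = 17, n = 1927, the terms are:
  ⌊1927/17^1⌋ = ⌊1927/17⌋ = 113
  ⌊1927/17^2⌋ = ⌊1927/289⌋ = 6
(the next term ⌊1927/17^3⌋ = 0, terminating the sum). Summing: v_17(1927!) = 113 + 6 = 119.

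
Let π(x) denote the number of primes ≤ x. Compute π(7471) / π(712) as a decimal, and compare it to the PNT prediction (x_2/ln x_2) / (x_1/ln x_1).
π(7471)/π(712) = 945/127 ≈ 7.4409;  PNT prediction ≈ 7.7274.

π(712) = 127 and π(7471) = 945, so π(7471)/π(712) ≈ 7.4409. The PNT-predicted ratio is (7471/ln(7471)) / (712/ln(712)) ≈ 7.7274. The two agree to within a few percent, as expected.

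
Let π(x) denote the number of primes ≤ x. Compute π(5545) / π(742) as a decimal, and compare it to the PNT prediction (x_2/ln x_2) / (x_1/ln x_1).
π(5545)/π(742) = 732/131 ≈ 5.5878;  PNT prediction ≈ 5.7295.

π(742) = 131 and π(5545) = 732, so π(5545)/π(742) ≈ 5.5878. The PNT-predicted ratio is (5545/ln(5545)) / (742/ln(742)) ≈ 5.7295. The two agree to within a few percent, as expected.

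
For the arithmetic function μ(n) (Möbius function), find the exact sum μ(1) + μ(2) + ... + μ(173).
Σ_{n ≤ 173} μ(n) = -3

Compute μ(n) for each 1 ≤ n ≤ 173: μ(1) = 1, μ(2) = -1, μ(3) = -1, μ(4) = 0, μ(5) = -1, μ(6) = 1, μ(7) = -1, μ(8) = 0, μ(9) = 0, μ(10) = 1, μ(11) = -1, μ(12) = 0, μ(13) = -1, μ(14) = 1, μ(15) = 1, μ(16) = 0, μ(17) = -1, μ(18) = 0, μ(19) = -1, μ(20) = 0, μ(21) = 1, μ(22) = 1, μ(23) = -1, μ(24) = 0, μ(25) = 0, μ(26) = 1, μ(27) = 0, μ(28) = 0, μ(29) = -1, μ(30) = -1, μ(31) = -1, μ(32) = 0, μ(33) = 1, μ(34) = 1, μ(35) = 1, μ(36) = 0, μ(37) = -1, μ(38) = 1, μ(39) = 1, μ(40) = 0, μ(41) = -1, μ(42) = -1, μ(43) = -1, μ(44) = 0, μ(45) = 0, μ(46) = 1, μ(47) = -1, μ(48) = 0, μ(49) = 0, μ(50) = 0, μ(51) = 1, μ(52) = 0, μ(53) = -1, μ(54) = 0, μ(55) = 1, μ(56) = 0, μ(57) = 1, μ(58) = 1, μ(59) = -1, μ(60) = 0, μ(61) = -1, μ(62) = 1, μ(63) = 0, μ(64) = 0, μ(65) = 1, μ(66) = -1, μ(67) = -1, μ(68) = 0, μ(69) = 1, μ(70) = -1, μ(71) = -1, μ(72) = 0, μ(73) = -1, μ(74) = 1, μ(75) = 0, μ(76) = 0, μ(77) = 1, μ(78) = -1, μ(79) = -1, μ(80) = 0, μ(81) = 0, μ(82) = 1, μ(83) = -1, μ(84) = 0, μ(85) = 1, μ(86) = 1, μ(87) = 1, μ(88) = 0, μ(89) = -1, μ(90) = 0, μ(91) = 1, μ(92) = 0, μ(93) = 1, μ(94) = 1, μ(95) = 1, μ(96) = 0, μ(97) = -1, μ(98) = 0, μ(99) = 0, μ(100) = 0, μ(101) = -1, μ(102) = -1, μ(103) = -1, μ(104) = 0, μ(105) = -1, μ(106) = 1, μ(107) = -1, μ(108) = 0, μ(109) = -1, μ(110) = -1, μ(111) = 1, μ(112) = 0, μ(113) = -1, μ(114) = -1, μ(115) = 1, μ(116) = 0, μ(117) = 0, μ(118) = 1, μ(119) = 1, μ(120) = 0, μ(121) = 0, μ(122) = 1, μ(123) = 1, μ(124) = 0, μ(125) = 0, μ(126) = 0, μ(127) = -1, μ(128) = 0, μ(129) = 1, μ(130) = -1, μ(131) = -1, μ(132) = 0, μ(133) = 1, μ(134) = 1, μ(135) = 0, μ(136) = 0, μ(137) = -1, μ(138) = -1, μ(139) = -1, μ(140) = 0, μ(141) = 1, μ(142) = 1, μ(143) = 1, μ(144) = 0, μ(145) = 1, μ(146) = 1, μ(147) = 0, μ(148) = 0, μ(149) = -1, μ(150) = 0, μ(151) = -1, μ(152) = 0, μ(153) = 0, μ(154) = -1, μ(155) = 1, μ(156) = 0, μ(157) = -1, μ(158) = 1, μ(159) = 1, μ(160) = 0, μ(161) = 1, μ(162) = 0, μ(163) = -1, μ(164) = 0, μ(165) = -1, μ(166) = 1, μ(167) = -1, μ(168) = 0, μ(169) = 0, μ(170) = -1, μ(171) = 0, μ(172) = 0, μ(173) = -1. Summing all 173 values: -3. (Mertens function M(x) = Σ_{n ≤ x} μ(n); on average M(x) should be small (PNT ⟺ M(x) = o(x)).)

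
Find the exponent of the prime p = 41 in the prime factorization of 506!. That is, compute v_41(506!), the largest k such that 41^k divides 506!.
v_41(506!) = 12

Legendre's formula: v_p(n!) = Σ_{k ≥ 1} ⌊n / p^k⌋. For p = 41, n = 506, the terms are:
  ⌊506/41^1⌋ = ⌊506/41⌋ = 12
(the next term ⌊506/41^2⌋ = 0, terminating the sum). Summing: v_41(506!) = 12 = 12.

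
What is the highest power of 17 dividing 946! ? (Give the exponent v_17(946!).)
v_17(946!) = 58

Legendre's formula: v_p(n!) = Σ_{k ≥ 1} ⌊n / p^k⌋. For p = 17, n = 946, the terms are:
  ⌊946/17^1⌋ = ⌊946/17⌋ = 55
  ⌊946/17^2⌋ = ⌊946/289⌋ = 3
(the next term ⌊946/17^3⌋ = 0, terminating the sum). Summing: v_17(946!) = 55 + 3 = 58.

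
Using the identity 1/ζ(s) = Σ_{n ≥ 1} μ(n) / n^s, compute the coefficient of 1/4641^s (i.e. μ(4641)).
μ(4641) = 1

Factor n = 4641 = 3 · 7 · 13 · 17. μ(n) = 0 if any exponent ≥ 2 (not squarefree); otherwise μ(n) = (−1)^{ω(n)} where ω(n) is the number of distinct prime factors. Applying: μ(4641) = 1.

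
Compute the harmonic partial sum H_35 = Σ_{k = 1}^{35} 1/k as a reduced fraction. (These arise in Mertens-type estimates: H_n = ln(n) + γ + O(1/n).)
H_35 = 54437269998109/13127595717600

Direct summation: H_35 = 1 + 1/2 + ... + 1/35. The least common denominator is lcm(1, ..., 35) = 144403552893600; over this denominator the numerator is 144403552893600 + 72201776446800 + 48134517631200 + 36100888223400 + 28880710578720 + 24067258815600 + 20629078984800 + 18050444111700 + 16044839210400 + 14440355289360 + 13127595717600 + 12033629407800 + 11107965607200 + 10314539492400 + 9626903526240 + 9025222055850 + 8494326640800 + 8022419605200 + 7600186994400 + 7220177644680 + 6876359661600 + 6563797858800 + 6278415343200 + 6016814703900 + 5776142115744 + 5553982803600 + 5348279736800 + 5157269746200 + 4979432858400 + 4813451763120 + 4658179125600 + 4512611027925 + 4375865239200 + 4247163320400 + 4125815796960 = 598809969979199, so H_35 = 598809969979199/144403552893600; reducing by gcd(598809969979199, 144403552893600) = 11 gives 54437269998109/13127595717600 ≈ 4.14678. (The PNT-adjacent estimate ln(35) + γ ≈ 4.13256 matches within O(1/n).)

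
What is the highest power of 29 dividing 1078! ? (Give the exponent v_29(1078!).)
v_29(1078!) = 38

Legendre's formula: v_p(n!) = Σ_{k ≥ 1} ⌊n / p^k⌋. For p = 29, n = 1078, the terms are:
  ⌊1078/29^1⌋ = ⌊1078/29⌋ = 37
  ⌊1078/29^2⌋ = ⌊1078/841⌋ = 1
(the next term ⌊1078/29^3⌋ = 0, terminating the sum). Summing: v_29(1078!) = 37 + 1 = 38.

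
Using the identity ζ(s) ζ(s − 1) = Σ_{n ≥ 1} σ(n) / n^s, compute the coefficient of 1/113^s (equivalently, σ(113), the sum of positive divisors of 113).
σ(113) = 114

In the product (Σ m^0/m^s)(Σ k / k^s) = Σ (Σ_{d | n} d) / n^s, the coefficient of 1/n^s is σ(n) = Σ_{d | n} d. For n = 113, divisors are [1, 113]; summing: σ(113) = 114.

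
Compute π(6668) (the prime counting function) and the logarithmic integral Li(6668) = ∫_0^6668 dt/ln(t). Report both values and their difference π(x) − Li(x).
π(6668) = 859;  Li(6668) ≈ 876.73;  π(x) − Li(x) ≈ -17.73.

Direct count of primes ≤ 6668 gives π(6668) = 859. Numerical evaluation of the logarithmic integral gives Li(6668) ≈ 876.73. The difference π(x) − Li(x) ≈ -17.73 is typically negative for small/moderate x (Li(x) overestimates), though Littlewood's theorem shows this sign changes infinitely often.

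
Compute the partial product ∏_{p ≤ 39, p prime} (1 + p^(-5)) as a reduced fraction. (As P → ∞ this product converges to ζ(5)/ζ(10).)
∏ = 233011615725255938572288274478934396372114341888/224936953086109917286174853620680141509079739945

The primes p ≤ 39 are [2, 3, 5, 7, 11, 13, 17, 19, 23, 29, 31, 37]. For each, (1 + 1/p^5) = (p^5 + 1)/p^5. Multiplying these fractions over p ∈ [2, 3, 5, 7, 11, 13, 17, 19, 23, 29, 31, 37] gives 233011615725255938572288274478934396372114341888/224936953086109917286174853620680141509079739945. (In the limit P → ∞ this tends to ζ(5)/ζ(10).)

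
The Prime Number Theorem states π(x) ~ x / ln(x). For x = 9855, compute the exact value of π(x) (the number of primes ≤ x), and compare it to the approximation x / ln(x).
π(9855) = 1215;  x/ln(x) ≈ 1071.69;  relative error ≈ 11.79%.

Directly count primes up to 9855: π(9855) = 1215. The PNT approximation gives 9855/ln(9855) ≈ 9855/9.19573 ≈ 1071.69. Relative error (π(x) − x/ln(x)) / π(x) ≈ 11.79%; the approximation is known to undercount slightly (Li(x) is a better estimate).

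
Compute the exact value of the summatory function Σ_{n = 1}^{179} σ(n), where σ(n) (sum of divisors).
Σ_{n ≤ 179} σ(n) = 26274

Compute σ(n) for each 1 ≤ n ≤ 179: σ(1) = 1, σ(2) = 3, σ(3) = 4, σ(4) = 7, σ(5) = 6, σ(6) = 12, σ(7) = 8, σ(8) = 15, σ(9) = 13, σ(10) = 18, σ(11) = 12, σ(12) = 28, σ(13) = 14, σ(14) = 24, σ(15) = 24, σ(16) = 31, σ(17) = 18, σ(18) = 39, σ(19) = 20, σ(20) = 42, σ(21) = 32, σ(22) = 36, σ(23) = 24, σ(24) = 60, σ(25) = 31, σ(26) = 42, σ(27) = 40, σ(28) = 56, σ(29) = 30, σ(30) = 72, σ(31) = 32, σ(32) = 63, σ(33) = 48, σ(34) = 54, σ(35) = 48, σ(36) = 91, σ(37) = 38, σ(38) = 60, σ(39) = 56, σ(40) = 90, σ(41) = 42, σ(42) = 96, σ(43) = 44, σ(44) = 84, σ(45) = 78, σ(46) = 72, σ(47) = 48, σ(48) = 124, σ(49) = 57, σ(50) = 93, σ(51) = 72, σ(52) = 98, σ(53) = 54, σ(54) = 120, σ(55) = 72, σ(56) = 120, σ(57) = 80, σ(58) = 90, σ(59) = 60, σ(60) = 168, σ(61) = 62, σ(62) = 96, σ(63) = 104, σ(64) = 127, σ(65) = 84, σ(66) = 144, σ(67) = 68, σ(68) = 126, σ(69) = 96, σ(70) = 144, σ(71) = 72, σ(72) = 195, σ(73) = 74, σ(74) = 114, σ(75) = 124, σ(76) = 140, σ(77) = 96, σ(78) = 168, σ(79) = 80, σ(80) = 186, σ(81) = 121, σ(82) = 126, σ(83) = 84, σ(84) = 224, σ(85) = 108, σ(86) = 132, σ(87) = 120, σ(88) = 180, σ(89) = 90, σ(90) = 234, σ(91) = 112, σ(92) = 168, σ(93) = 128, σ(94) = 144, σ(95) = 120, σ(96) = 252, σ(97) = 98, σ(98) = 171, σ(99) = 156, σ(100) = 217, σ(101) = 102, σ(102) = 216, σ(103) = 104, σ(104) = 210, σ(105) = 192, σ(106) = 162, σ(107) = 108, σ(108) = 280, σ(109) = 110, σ(110) = 216, σ(111) = 152, σ(112) = 248, σ(113) = 114, σ(114) = 240, σ(115) = 144, σ(116) = 210, σ(117) = 182, σ(118) = 180, σ(119) = 144, σ(120) = 360, σ(121) = 133, σ(122) = 186, σ(123) = 168, σ(124) = 224, σ(125) = 156, σ(126) = 312, σ(127) = 128, σ(128) = 255, σ(129) = 176, σ(130) = 252, σ(131) = 132, σ(132) = 336, σ(133) = 160, σ(134) = 204, σ(135) = 240, σ(136) = 270, σ(137) = 138, σ(138) = 288, σ(139) = 140, σ(140) = 336, σ(141) = 192, σ(142) = 216, σ(143) = 168, σ(144) = 403, σ(145) = 180, σ(146) = 222, σ(147) = 228, σ(148) = 266, σ(149) = 150, σ(150) = 372, σ(151) = 152, σ(152) = 300, σ(153) = 234, σ(154) = 288, σ(155) = 192, σ(156) = 392, σ(157) = 158, σ(158) = 240, σ(159) = 216, σ(160) = 378, σ(161) = 192, σ(162) = 363, σ(163) = 164, σ(164) = 294, σ(165) = 288, σ(166) = 252, σ(167) = 168, σ(168) = 480, σ(169) = 183, σ(170) = 324, σ(171) = 260, σ(172) = 308, σ(173) = 174, σ(174) = 360, σ(175) = 248, σ(176) = 372, σ(177) = 240, σ(178) = 270, σ(179) = 180. Summing all 179 values: 26274. (Average order: Σ_{n ≤ x} σ(n) ~ (π²/12) x². For x = 179, (π²/12)·179² ≈ 26352.67.)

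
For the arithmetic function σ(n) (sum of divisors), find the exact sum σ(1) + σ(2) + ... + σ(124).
Σ_{n ≤ 124} σ(n) = 12684

Compute σ(n) for each 1 ≤ n ≤ 124: σ(1) = 1, σ(2) = 3, σ(3) = 4, σ(4) = 7, σ(5) = 6, σ(6) = 12, σ(7) = 8, σ(8) = 15, σ(9) = 13, σ(10) = 18, σ(11) = 12, σ(12) = 28, σ(13) = 14, σ(14) = 24, σ(15) = 24, σ(16) = 31, σ(17) = 18, σ(18) = 39, σ(19) = 20, σ(20) = 42, σ(21) = 32, σ(22) = 36, σ(23) = 24, σ(24) = 60, σ(25) = 31, σ(26) = 42, σ(27) = 40, σ(28) = 56, σ(29) = 30, σ(30) = 72, σ(31) = 32, σ(32) = 63, σ(33) = 48, σ(34) = 54, σ(35) = 48, σ(36) = 91, σ(37) = 38, σ(38) = 60, σ(39) = 56, σ(40) = 90, σ(41) = 42, σ(42) = 96, σ(43) = 44, σ(44) = 84, σ(45) = 78, σ(46) = 72, σ(47) = 48, σ(48) = 124, σ(49) = 57, σ(50) = 93, σ(51) = 72, σ(52) = 98, σ(53) = 54, σ(54) = 120, σ(55) = 72, σ(56) = 120, σ(57) = 80, σ(58) = 90, σ(59) = 60, σ(60) = 168, σ(61) = 62, σ(62) = 96, σ(63) = 104, σ(64) = 127, σ(65) = 84, σ(66) = 144, σ(67) = 68, σ(68) = 126, σ(69) = 96, σ(70) = 144, σ(71) = 72, σ(72) = 195, σ(73) = 74, σ(74) = 114, σ(75) = 124, σ(76) = 140, σ(77) = 96, σ(78) = 168, σ(79) = 80, σ(80) = 186, σ(81) = 121, σ(82) = 126, σ(83) = 84, σ(84) = 224, σ(85) = 108, σ(86) = 132, σ(87) = 120, σ(88) = 180, σ(89) = 90, σ(90) = 234, σ(91) = 112, σ(92) = 168, σ(93) = 128, σ(94) = 144, σ(95) = 120, σ(96) = 252, σ(97) = 98, σ(98) = 171, σ(99) = 156, σ(100) = 217, σ(101) = 102, σ(102) = 216, σ(103) = 104, σ(104) = 210, σ(105) = 192, σ(106) = 162, σ(107) = 108, σ(108) = 280, σ(109) = 110, σ(110) = 216, σ(111) = 152, σ(112) = 248, σ(113) = 114, σ(114) = 240, σ(115) = 144, σ(116) = 210, σ(117) = 182, σ(118) = 180, σ(119) = 144, σ(120) = 360, σ(121) = 133, σ(122) = 186, σ(123) = 168, σ(124) = 224. Summing all 124 values: 12684. (Average order: Σ_{n ≤ x} σ(n) ~ (π²/12) x². For x = 124, (π²/12)·124² ≈ 12646.25.)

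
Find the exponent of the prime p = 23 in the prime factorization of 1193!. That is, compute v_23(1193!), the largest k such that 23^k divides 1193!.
v_23(1193!) = 53

Legendre's formula: v_p(n!) = Σ_{k ≥ 1} ⌊n / p^k⌋. For p = 23, n = 1193, the terms are:
  ⌊1193/23^1⌋ = ⌊1193/23⌋ = 51
  ⌊1193/23^2⌋ = ⌊1193/529⌋ = 2
(the next term ⌊1193/23^3⌋ = 0, terminating the sum). Summing: v_23(1193!) = 51 + 2 = 53.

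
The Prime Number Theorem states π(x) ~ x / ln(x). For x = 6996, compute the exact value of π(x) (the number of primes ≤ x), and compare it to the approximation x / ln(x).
π(6996) = 899;  x/ln(x) ≈ 790.23;  relative error ≈ 12.10%.

Directly count primes up to 6996: π(6996) = 899. The PNT approximation gives 6996/ln(6996) ≈ 6996/8.85309 ≈ 790.23. Relative error (π(x) − x/ln(x)) / π(x) ≈ 12.10%; the approximation is known to undercount slightly (Li(x) is a better estimate).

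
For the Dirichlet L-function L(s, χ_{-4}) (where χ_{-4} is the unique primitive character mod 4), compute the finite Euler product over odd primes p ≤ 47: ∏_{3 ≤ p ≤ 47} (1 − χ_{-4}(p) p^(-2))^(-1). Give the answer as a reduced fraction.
∏ = 114726379539814929565547/125247697987829760000000

The odd primes p ≤ 47 are [3, 5, 7, 11, 13, 17, 19, 23, 29, 31, 37, 41, 43, 47]. For each, χ(p) = 1 if p ≡ 1 mod 4, χ(p) = −1 if p ≡ 3 mod 4. Taking (1 − χ(p)/p^2)^(-1) = p^2/(p^2 − χ(p)): (1 − (-1)/3^2)^(-1) · (1 − (1)/5^2)^(-1) · (1 − (-1)/7^2)^(-1) · (1 − (-1)/11^2)^(-1) · (1 − (1)/13^2)^(-1) · (1 − (1)/17^2)^(-1) · (1 − (-1)/19^2)^(-1) · (1 − (-1)/23^2)^(-1) · (1 − (1)/29^2)^(-1) · (1 − (-1)/31^2)^(-1) · (1 − (1)/37^2)^(-1) · (1 − (1)/41^2)^(-1) · (1 − (-1)/43^2)^(-1) · (1 − (-1)/47^2)^(-1) = 114726379539814929565547/125247697987829760000000.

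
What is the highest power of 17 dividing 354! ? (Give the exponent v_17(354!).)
v_17(354!) = 21

Legendre's formula: v_p(n!) = Σ_{k ≥ 1} ⌊n / p^k⌋. For p = 17, n = 354, the terms are:
  ⌊354/17^1⌋ = ⌊354/17⌋ = 20
  ⌊354/17^2⌋ = ⌊354/289⌋ = 1
(the next term ⌊354/17^3⌋ = 0, terminating the sum). Summing: v_17(354!) = 20 + 1 = 21.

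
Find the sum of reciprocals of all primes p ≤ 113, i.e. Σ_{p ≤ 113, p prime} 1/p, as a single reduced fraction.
Σ 1/p = 58472171373748331322981543916880425472323867753/31610054640417607788145206291543662493274686990

π(113) = 30, so the primes ≤ 113 are [2, 3, 5, 7, 11, 13, 17, 19, 23, 29, 31, 37, 41, 43, 47, 53, 59, 61, 67, 71, 73, 79, 83, 89, 97, 101, 103, 107, 109, 113]. Summing 1/p over these primes: 58472171373748331322981543916880425472323867753/31610054640417607788145206291543662493274686990 ≈ 1.8498. Mertens estimate ln ln(113) + 0.2615 ≈ 1.8149.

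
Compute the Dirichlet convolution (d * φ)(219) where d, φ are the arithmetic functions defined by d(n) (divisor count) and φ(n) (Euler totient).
(d * φ)(219) = 296

Divisors of 219: [1, 3, 73, 219]. For each d | 219:
  d = 1: d(1) · φ(219/1) = 1 · 144 = 144
  d = 3: d(3) · φ(219/3) = 2 · 72 = 144
  d = 73: d(73) · φ(219/73) = 2 · 2 = 4
  d = 219: d(219) · φ(219/219) = 4 · 1 = 4
Summing: (d * φ)(219) = 144 + 144 + 4 + 4 = 296.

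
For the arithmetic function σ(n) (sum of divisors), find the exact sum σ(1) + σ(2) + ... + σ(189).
Σ_{n ≤ 189} σ(n) = 29430

Compute σ(n) for each 1 ≤ n ≤ 189: σ(1) = 1, σ(2) = 3, σ(3) = 4, σ(4) = 7, σ(5) = 6, σ(6) = 12, σ(7) = 8, σ(8) = 15, σ(9) = 13, σ(10) = 18, σ(11) = 12, σ(12) = 28, σ(13) = 14, σ(14) = 24, σ(15) = 24, σ(16) = 31, σ(17) = 18, σ(18) = 39, σ(19) = 20, σ(20) = 42, σ(21) = 32, σ(22) = 36, σ(23) = 24, σ(24) = 60, σ(25) = 31, σ(26) = 42, σ(27) = 40, σ(28) = 56, σ(29) = 30, σ(30) = 72, σ(31) = 32, σ(32) = 63, σ(33) = 48, σ(34) = 54, σ(35) = 48, σ(36) = 91, σ(37) = 38, σ(38) = 60, σ(39) = 56, σ(40) = 90, σ(41) = 42, σ(42) = 96, σ(43) = 44, σ(44) = 84, σ(45) = 78, σ(46) = 72, σ(47) = 48, σ(48) = 124, σ(49) = 57, σ(50) = 93, σ(51) = 72, σ(52) = 98, σ(53) = 54, σ(54) = 120, σ(55) = 72, σ(56) = 120, σ(57) = 80, σ(58) = 90, σ(59) = 60, σ(60) = 168, σ(61) = 62, σ(62) = 96, σ(63) = 104, σ(64) = 127, σ(65) = 84, σ(66) = 144, σ(67) = 68, σ(68) = 126, σ(69) = 96, σ(70) = 144, σ(71) = 72, σ(72) = 195, σ(73) = 74, σ(74) = 114, σ(75) = 124, σ(76) = 140, σ(77) = 96, σ(78) = 168, σ(79) = 80, σ(80) = 186, σ(81) = 121, σ(82) = 126, σ(83) = 84, σ(84) = 224, σ(85) = 108, σ(86) = 132, σ(87) = 120, σ(88) = 180, σ(89) = 90, σ(90) = 234, σ(91) = 112, σ(92) = 168, σ(93) = 128, σ(94) = 144, σ(95) = 120, σ(96) = 252, σ(97) = 98, σ(98) = 171, σ(99) = 156, σ(100) = 217, σ(101) = 102, σ(102) = 216, σ(103) = 104, σ(104) = 210, σ(105) = 192, σ(106) = 162, σ(107) = 108, σ(108) = 280, σ(109) = 110, σ(110) = 216, σ(111) = 152, σ(112) = 248, σ(113) = 114, σ(114) = 240, σ(115) = 144, σ(116) = 210, σ(117) = 182, σ(118) = 180, σ(119) = 144, σ(120) = 360, σ(121) = 133, σ(122) = 186, σ(123) = 168, σ(124) = 224, σ(125) = 156, σ(126) = 312, σ(127) = 128, σ(128) = 255, σ(129) = 176, σ(130) = 252, σ(131) = 132, σ(132) = 336, σ(133) = 160, σ(134) = 204, σ(135) = 240, σ(136) = 270, σ(137) = 138, σ(138) = 288, σ(139) = 140, σ(140) = 336, σ(141) = 192, σ(142) = 216, σ(143) = 168, σ(144) = 403, σ(145) = 180, σ(146) = 222, σ(147) = 228, σ(148) = 266, σ(149) = 150, σ(150) = 372, σ(151) = 152, σ(152) = 300, σ(153) = 234, σ(154) = 288, σ(155) = 192, σ(156) = 392, σ(157) = 158, σ(158) = 240, σ(159) = 216, σ(160) = 378, σ(161) = 192, σ(162) = 363, σ(163) = 164, σ(164) = 294, σ(165) = 288, σ(166) = 252, σ(167) = 168, σ(168) = 480, σ(169) = 183, σ(170) = 324, σ(171) = 260, σ(172) = 308, σ(173) = 174, σ(174) = 360, σ(175) = 248, σ(176) = 372, σ(177) = 240, σ(178) = 270, σ(179) = 180, σ(180) = 546, σ(181) = 182, σ(182) = 336, σ(183) = 248, σ(184) = 360, σ(185) = 228, σ(186) = 384, σ(187) = 216, σ(188) = 336, σ(189) = 320. Summing all 189 values: 29430. (Average order: Σ_{n ≤ x} σ(n) ~ (π²/12) x². For x = 189, (π²/12)·189² ≈ 29379.34.)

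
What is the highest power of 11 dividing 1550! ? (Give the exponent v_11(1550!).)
v_11(1550!) = 153

Legendre's formula: v_p(n!) = Σ_{k ≥ 1} ⌊n / p^k⌋. For p = 11, n = 1550, the terms are:
  ⌊1550/11^1⌋ = ⌊1550/11⌋ = 140
  ⌊1550/11^2⌋ = ⌊1550/121⌋ = 12
  ⌊1550/11^3⌋ = ⌊1550/1331⌋ = 1
(the next term ⌊1550/11^4⌋ = 0, terminating the sum). Summing: v_11(1550!) = 140 + 12 + 1 = 153.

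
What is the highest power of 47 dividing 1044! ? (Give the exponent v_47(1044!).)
v_47(1044!) = 22

Legendre's formula: v_p(n!) = Σ_{k ≥ 1} ⌊n / p^k⌋. For p = 47, n = 1044, the terms are:
  ⌊1044/47^1⌋ = ⌊1044/47⌋ = 22
(the next term ⌊1044/47^2⌋ = 0, terminating the sum). Summing: v_47(1044!) = 22 = 22.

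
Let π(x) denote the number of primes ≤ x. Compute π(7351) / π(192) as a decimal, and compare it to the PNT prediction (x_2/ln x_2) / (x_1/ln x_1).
π(7351)/π(192) = 937/43 ≈ 21.7907;  PNT prediction ≈ 22.6104.

π(192) = 43 and π(7351) = 937, so π(7351)/π(192) ≈ 21.7907. The PNT-predicted ratio is (7351/ln(7351)) / (192/ln(192)) ≈ 22.6104. The two agree to within a few percent, as expected.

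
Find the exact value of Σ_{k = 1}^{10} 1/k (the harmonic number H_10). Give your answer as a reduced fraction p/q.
H_10 = 7381/2520

Direct summation: H_10 = 1 + 1/2 + ... + 1/10. The least common denominator is lcm(1, ..., 10) = 2520; over this denominator the numerator is 2520 + 1260 + 840 + 630 + 504 + 420 + 360 + 315 + 280 + 252 = 7381, so H_10 = 7381/2520 (already in lowest terms) ≈ 2.92897. (The PNT-adjacent estimate ln(10) + γ ≈ 2.87980 matches within O(1/n).)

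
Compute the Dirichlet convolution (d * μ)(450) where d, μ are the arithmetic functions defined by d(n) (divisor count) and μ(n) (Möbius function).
(d * μ)(450) = 1

Divisors of 450: [1, 2, 3, 5, 6, 9, 10, 15, 18, 25, 30, 45, 50, 75, 90, 150, 225, 450]. For each d | 450:
  d = 1: d(1) · μ(450/1) = 1 · 0 = 0
  d = 2: d(2) · μ(450/2) = 2 · 0 = 0
  d = 3: d(3) · μ(450/3) = 2 · 0 = 0
  d = 5: d(5) · μ(450/5) = 2 · 0 = 0
  d = 6: d(6) · μ(450/6) = 4 · 0 = 0
  d = 9: d(9) · μ(450/9) = 3 · 0 = 0
  d = 10: d(10) · μ(450/10) = 4 · 0 = 0
  d = 15: d(15) · μ(450/15) = 4 · -1 = -4
  d = 18: d(18) · μ(450/18) = 6 · 0 = 0
  d = 25: d(25) · μ(450/25) = 3 · 0 = 0
  d = 30: d(30) · μ(450/30) = 8 · 1 = 8
  d = 45: d(45) · μ(450/45) = 6 · 1 = 6
  d = 50: d(50) · μ(450/50) = 6 · 0 = 0
  d = 75: d(75) · μ(450/75) = 6 · 1 = 6
  d = 90: d(90) · μ(450/90) = 12 · -1 = -12
  d = 150: d(150) · μ(450/150) = 12 · -1 = -12
  d = 225: d(225) · μ(450/225) = 9 · -1 = -9
  d = 450: d(450) · μ(450/450) = 18 · 1 = 18
Summing: (d * μ)(450) = 0 + 0 + 0 + 0 + 0 + 0 + 0 + -4 + 0 + 0 + 8 + 6 + 0 + 6 + -12 + -12 + -9 + 18 = 1.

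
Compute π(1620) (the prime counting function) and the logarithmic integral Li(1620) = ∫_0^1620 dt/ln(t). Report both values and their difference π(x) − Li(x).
π(1620) = 256;  Li(1620) ≈ 264.13;  π(x) − Li(x) ≈ -8.13.

Direct count of primes ≤ 1620 gives π(1620) = 256. Numerical evaluation of the logarithmic integral gives Li(1620) ≈ 264.13. The difference π(x) − Li(x) ≈ -8.13 is typically negative for small/moderate x (Li(x) overestimates), though Littlewood's theorem shows this sign changes infinitely often.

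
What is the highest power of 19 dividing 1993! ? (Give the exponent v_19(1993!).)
v_19(1993!) = 109

Legendre's formula: v_p(n!) = Σ_{k ≥ 1} ⌊n / p^k⌋. For p = 19, n = 1993, the terms are:
  ⌊1993/19^1⌋ = ⌊1993/19⌋ = 104
  ⌊1993/19^2⌋ = ⌊1993/361⌋ = 5
(the next term ⌊1993/19^3⌋ = 0, terminating the sum). Summing: v_19(1993!) = 104 + 5 = 109.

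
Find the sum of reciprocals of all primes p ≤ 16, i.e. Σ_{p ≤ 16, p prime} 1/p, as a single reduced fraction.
Σ 1/p = 40361/30030

π(16) = 6, so the primes ≤ 16 are [2, 3, 5, 7, 11, 13]. Summing 1/p over these primes: 40361/30030 ≈ 1.3440. Mertens estimate ln ln(16) + 0.2615 ≈ 1.2813.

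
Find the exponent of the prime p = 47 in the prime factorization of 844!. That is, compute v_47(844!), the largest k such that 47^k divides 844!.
v_47(844!) = 17

Legendre's formula: v_p(n!) = Σ_{k ≥ 1} ⌊n / p^k⌋. For p = 47, n = 844, the terms are:
  ⌊844/47^1⌋ = ⌊844/47⌋ = 17
(the next term ⌊844/47^2⌋ = 0, terminating the sum). Summing: v_47(844!) = 17 = 17.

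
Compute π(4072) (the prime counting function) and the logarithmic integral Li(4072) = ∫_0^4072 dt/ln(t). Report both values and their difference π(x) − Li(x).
π(4072) = 560;  Li(4072) ≈ 574.04;  π(x) − Li(x) ≈ -14.04.

Direct count of primes ≤ 4072 gives π(4072) = 560. Numerical evaluation of the logarithmic integral gives Li(4072) ≈ 574.04. The difference π(x) − Li(x) ≈ -14.04 is typically negative for small/moderate x (Li(x) overestimates), though Littlewood's theorem shows this sign changes infinitely often.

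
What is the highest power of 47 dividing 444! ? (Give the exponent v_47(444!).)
v_47(444!) = 9

Legendre's formula: v_p(n!) = Σ_{k ≥ 1} ⌊n / p^k⌋. For p = 47, n = 444, the terms are:
  ⌊444/47^1⌋ = ⌊444/47⌋ = 9
(the next term ⌊444/47^2⌋ = 0, terminating the sum). Summing: v_47(444!) = 9 = 9.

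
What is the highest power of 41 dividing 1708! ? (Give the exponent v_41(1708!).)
v_41(1708!) = 42

Legendre's formula: v_p(n!) = Σ_{k ≥ 1} ⌊n / p^k⌋. For p = 41, n = 1708, the terms are:
  ⌊1708/41^1⌋ = ⌊1708/41⌋ = 41
  ⌊1708/41^2⌋ = ⌊1708/1681⌋ = 1
(the next term ⌊1708/41^3⌋ = 0, terminating the sum). Summing: v_41(1708!) = 41 + 1 = 42.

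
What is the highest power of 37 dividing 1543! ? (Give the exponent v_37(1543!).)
v_37(1543!) = 42

Legendre's formula: v_p(n!) = Σ_{k ≥ 1} ⌊n / p^k⌋. For p = 37, n = 1543, the terms are:
  ⌊1543/37^1⌋ = ⌊1543/37⌋ = 41
  ⌊1543/37^2⌋ = ⌊1543/1369⌋ = 1
(the next term ⌊1543/37^3⌋ = 0, terminating the sum). Summing: v_37(1543!) = 41 + 1 = 42.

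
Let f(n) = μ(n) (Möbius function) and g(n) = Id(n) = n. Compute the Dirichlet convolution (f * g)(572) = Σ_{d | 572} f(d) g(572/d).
(μ * Id)(572) = 240

Divisors of 572: [1, 2, 4, 11, 13, 22, 26, 44, 52, 143, 286, 572]. For each d | 572:
  d = 1: μ(1) · Id(572/1) = 1 · 572 = 572
  d = 2: μ(2) · Id(572/2) = -1 · 286 = -286
  d = 4: μ(4) · Id(572/4) = 0 · 143 = 0
  d = 11: μ(11) · Id(572/11) = -1 · 52 = -52
  d = 13: μ(13) · Id(572/13) = -1 · 44 = -44
  d = 22: μ(22) · Id(572/22) = 1 · 26 = 26
  d = 26: μ(26) · Id(572/26) = 1 · 22 = 22
  d = 44: μ(44) · Id(572/44) = 0 · 13 = 0
  d = 52: μ(52) · Id(572/52) = 0 · 11 = 0
  d = 143: μ(143) · Id(572/143) = 1 · 4 = 4
  d = 286: μ(286) · Id(572/286) = -1 · 2 = -2
  d = 572: μ(572) · Id(572/572) = 0 · 1 = 0
Summing: (μ * Id)(572) = 572 + -286 + 0 + -52 + -44 + 26 + 22 + 0 + 0 + 4 + -2 + 0 = 240.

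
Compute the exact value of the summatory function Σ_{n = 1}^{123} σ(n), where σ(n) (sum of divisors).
Σ_{n ≤ 123} σ(n) = 12460

Compute σ(n) for each 1 ≤ n ≤ 123: σ(1) = 1, σ(2) = 3, σ(3) = 4, σ(4) = 7, σ(5) = 6, σ(6) = 12, σ(7) = 8, σ(8) = 15, σ(9) = 13, σ(10) = 18, σ(11) = 12, σ(12) = 28, σ(13) = 14, σ(14) = 24, σ(15) = 24, σ(16) = 31, σ(17) = 18, σ(18) = 39, σ(19) = 20, σ(20) = 42, σ(21) = 32, σ(22) = 36, σ(23) = 24, σ(24) = 60, σ(25) = 31, σ(26) = 42, σ(27) = 40, σ(28) = 56, σ(29) = 30, σ(30) = 72, σ(31) = 32, σ(32) = 63, σ(33) = 48, σ(34) = 54, σ(35) = 48, σ(36) = 91, σ(37) = 38, σ(38) = 60, σ(39) = 56, σ(40) = 90, σ(41) = 42, σ(42) = 96, σ(43) = 44, σ(44) = 84, σ(45) = 78, σ(46) = 72, σ(47) = 48, σ(48) = 124, σ(49) = 57, σ(50) = 93, σ(51) = 72, σ(52) = 98, σ(53) = 54, σ(54) = 120, σ(55) = 72, σ(56) = 120, σ(57) = 80, σ(58) = 90, σ(59) = 60, σ(60) = 168, σ(61) = 62, σ(62) = 96, σ(63) = 104, σ(64) = 127, σ(65) = 84, σ(66) = 144, σ(67) = 68, σ(68) = 126, σ(69) = 96, σ(70) = 144, σ(71) = 72, σ(72) = 195, σ(73) = 74, σ(74) = 114, σ(75) = 124, σ(76) = 140, σ(77) = 96, σ(78) = 168, σ(79) = 80, σ(80) = 186, σ(81) = 121, σ(82) = 126, σ(83) = 84, σ(84) = 224, σ(85) = 108, σ(86) = 132, σ(87) = 120, σ(88) = 180, σ(89) = 90, σ(90) = 234, σ(91) = 112, σ(92) = 168, σ(93) = 128, σ(94) = 144, σ(95) = 120, σ(96) = 252, σ(97) = 98, σ(98) = 171, σ(99) = 156, σ(100) = 217, σ(101) = 102, σ(102) = 216, σ(103) = 104, σ(104) = 210, σ(105) = 192, σ(106) = 162, σ(107) = 108, σ(108) = 280, σ(109) = 110, σ(110) = 216, σ(111) = 152, σ(112) = 248, σ(113) = 114, σ(114) = 240, σ(115) = 144, σ(116) = 210, σ(117) = 182, σ(118) = 180, σ(119) = 144, σ(120) = 360, σ(121) = 133, σ(122) = 186, σ(123) = 168. Summing all 123 values: 12460. (Average order: Σ_{n ≤ x} σ(n) ~ (π²/12) x². For x = 123, (π²/12)·123² ≈ 12443.10.)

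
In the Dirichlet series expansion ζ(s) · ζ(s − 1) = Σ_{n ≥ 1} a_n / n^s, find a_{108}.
σ(108) = 280

In the product (Σ m^0/m^s)(Σ k / k^s) = Σ (Σ_{d | n} d) / n^s, the coefficient of 1/n^s is σ(n) = Σ_{d | n} d. For n = 108, divisors are [1, 2, 3, 4, 6, 9, 12, 18, 27, 36, 54, 108]; summing: σ(108) = 280.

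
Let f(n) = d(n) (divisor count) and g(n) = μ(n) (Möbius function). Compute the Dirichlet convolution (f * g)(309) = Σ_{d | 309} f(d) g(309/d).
(d * μ)(309) = 1

Divisors of 309: [1, 3, 103, 309]. For each d | 309:
  d = 1: d(1) · μ(309/1) = 1 · 1 = 1
  d = 3: d(3) · μ(309/3) = 2 · -1 = -2
  d = 103: d(103) · μ(309/103) = 2 · -1 = -2
  d = 309: d(309) · μ(309/309) = 4 · 1 = 4
Summing: (d * μ)(309) = 1 + -2 + -2 + 4 = 1.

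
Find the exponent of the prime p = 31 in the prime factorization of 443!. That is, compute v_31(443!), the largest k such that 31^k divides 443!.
v_31(443!) = 14

Legendre's formula: v_p(n!) = Σ_{k ≥ 1} ⌊n / p^k⌋. For p = 31, n = 443, the terms are:
  ⌊443/31^1⌋ = ⌊443/31⌋ = 14
(the next term ⌊443/31^2⌋ = 0, terminating the sum). Summing: v_31(443!) = 14 = 14.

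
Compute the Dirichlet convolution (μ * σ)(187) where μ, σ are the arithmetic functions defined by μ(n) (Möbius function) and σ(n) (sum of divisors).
(μ * σ)(187) = 187

Divisors of 187: [1, 11, 17, 187]. For each d | 187:
  d = 1: μ(1) · σ(187/1) = 1 · 216 = 216
  d = 11: μ(11) · σ(187/11) = -1 · 18 = -18
  d = 17: μ(17) · σ(187/17) = -1 · 12 = -12
  d = 187: μ(187) · σ(187/187) = 1 · 1 = 1
Summing: (μ * σ)(187) = 216 + -18 + -12 + 1 = 187.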